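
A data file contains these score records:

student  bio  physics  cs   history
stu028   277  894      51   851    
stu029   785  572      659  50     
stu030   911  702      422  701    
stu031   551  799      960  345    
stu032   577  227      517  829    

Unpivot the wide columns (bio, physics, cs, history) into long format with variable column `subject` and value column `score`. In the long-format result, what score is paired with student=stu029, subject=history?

50

Unpivoting turns each (student, wide-column) pair into one long row.
The wide cell at row stu029, column history holds 50, so the long row (stu029, history) has score=50.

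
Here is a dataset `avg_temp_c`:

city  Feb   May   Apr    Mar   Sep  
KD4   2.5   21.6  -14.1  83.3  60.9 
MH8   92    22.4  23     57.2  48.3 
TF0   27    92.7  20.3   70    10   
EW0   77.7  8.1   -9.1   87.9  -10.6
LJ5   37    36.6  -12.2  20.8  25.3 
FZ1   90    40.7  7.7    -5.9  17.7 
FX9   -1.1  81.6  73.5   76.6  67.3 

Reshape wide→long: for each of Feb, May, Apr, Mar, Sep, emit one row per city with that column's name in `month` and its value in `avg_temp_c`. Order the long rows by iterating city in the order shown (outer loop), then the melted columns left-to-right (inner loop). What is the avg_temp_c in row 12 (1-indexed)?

35 rows total (7 × 5). Row 12: index ⌊(12-1)/5⌋ = 2 into city → TF0; (12-1) mod 5 = 1 into the melted columns → May.
So row 12 is (TF0, May, 92.7); avg_temp_c = 92.7.

92.7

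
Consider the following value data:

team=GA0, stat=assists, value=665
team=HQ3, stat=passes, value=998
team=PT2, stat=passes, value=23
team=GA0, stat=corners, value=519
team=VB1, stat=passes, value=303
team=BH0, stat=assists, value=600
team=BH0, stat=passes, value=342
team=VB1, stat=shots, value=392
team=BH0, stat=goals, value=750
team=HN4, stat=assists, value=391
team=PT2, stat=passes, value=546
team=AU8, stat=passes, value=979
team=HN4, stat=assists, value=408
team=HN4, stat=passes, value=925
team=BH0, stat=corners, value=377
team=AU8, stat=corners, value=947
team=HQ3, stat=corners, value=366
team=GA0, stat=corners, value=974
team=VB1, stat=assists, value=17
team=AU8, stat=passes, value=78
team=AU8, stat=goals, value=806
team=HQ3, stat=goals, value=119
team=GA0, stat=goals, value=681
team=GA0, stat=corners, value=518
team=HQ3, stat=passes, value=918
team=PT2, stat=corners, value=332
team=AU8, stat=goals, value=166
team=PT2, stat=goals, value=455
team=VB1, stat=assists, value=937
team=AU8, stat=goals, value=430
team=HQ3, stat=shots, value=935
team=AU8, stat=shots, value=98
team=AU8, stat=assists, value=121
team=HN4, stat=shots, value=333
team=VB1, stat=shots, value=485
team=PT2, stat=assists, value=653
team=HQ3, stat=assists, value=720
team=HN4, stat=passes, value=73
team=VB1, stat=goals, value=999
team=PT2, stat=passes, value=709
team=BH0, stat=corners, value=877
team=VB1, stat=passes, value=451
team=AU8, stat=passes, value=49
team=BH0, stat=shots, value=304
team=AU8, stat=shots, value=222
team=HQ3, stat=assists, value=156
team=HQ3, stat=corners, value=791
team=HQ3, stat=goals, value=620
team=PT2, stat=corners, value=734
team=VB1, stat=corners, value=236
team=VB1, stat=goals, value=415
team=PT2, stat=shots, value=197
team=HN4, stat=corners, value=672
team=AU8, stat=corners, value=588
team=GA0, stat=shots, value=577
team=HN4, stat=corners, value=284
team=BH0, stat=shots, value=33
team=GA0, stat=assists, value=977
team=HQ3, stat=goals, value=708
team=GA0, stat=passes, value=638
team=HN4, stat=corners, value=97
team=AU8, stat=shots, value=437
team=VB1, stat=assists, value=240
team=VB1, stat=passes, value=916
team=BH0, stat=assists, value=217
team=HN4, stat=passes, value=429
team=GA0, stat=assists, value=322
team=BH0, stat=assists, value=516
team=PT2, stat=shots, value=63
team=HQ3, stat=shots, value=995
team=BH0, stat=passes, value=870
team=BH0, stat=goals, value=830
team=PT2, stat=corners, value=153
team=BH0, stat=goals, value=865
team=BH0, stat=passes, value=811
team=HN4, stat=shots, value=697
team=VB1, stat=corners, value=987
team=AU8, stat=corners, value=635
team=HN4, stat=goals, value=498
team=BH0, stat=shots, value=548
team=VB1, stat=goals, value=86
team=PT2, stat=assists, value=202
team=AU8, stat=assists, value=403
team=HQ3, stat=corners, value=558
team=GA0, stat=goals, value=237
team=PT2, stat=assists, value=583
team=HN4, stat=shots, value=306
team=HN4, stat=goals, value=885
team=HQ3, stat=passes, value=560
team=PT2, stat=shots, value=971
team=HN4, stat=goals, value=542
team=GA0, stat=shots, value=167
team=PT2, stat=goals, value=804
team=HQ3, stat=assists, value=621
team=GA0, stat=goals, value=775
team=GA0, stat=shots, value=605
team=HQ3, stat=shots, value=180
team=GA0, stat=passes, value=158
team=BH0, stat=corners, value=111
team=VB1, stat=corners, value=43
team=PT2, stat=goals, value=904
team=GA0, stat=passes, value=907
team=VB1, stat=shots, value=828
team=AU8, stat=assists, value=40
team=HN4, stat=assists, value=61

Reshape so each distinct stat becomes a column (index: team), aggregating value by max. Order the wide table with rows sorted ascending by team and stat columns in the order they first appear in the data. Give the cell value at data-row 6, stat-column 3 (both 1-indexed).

With rows sorted ascending by team, row 6 is team=PT2. stat columns in first-appearance order: assists, passes, corners, shots, goals; column 3 is corners.
Long rows with team=PT2, stat=corners: max(332, 734, 153) = 734.

734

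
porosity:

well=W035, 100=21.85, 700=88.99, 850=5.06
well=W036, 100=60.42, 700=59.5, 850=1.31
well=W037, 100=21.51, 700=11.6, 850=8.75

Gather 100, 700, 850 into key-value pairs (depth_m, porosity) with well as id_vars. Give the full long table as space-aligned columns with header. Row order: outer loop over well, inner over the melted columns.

well  depth_m  porosity
W035  100      21.85   
W035  700      88.99   
W035  850      5.06    
W036  100      60.42   
W036  700      59.5    
W036  850      1.31    
W037  100      21.51   
W037  700      11.6    
W037  850      8.75    

Each (well, column) pair becomes one row: 3 × 3 = 9 rows.
For example, (W035, 100) → porosity=21.85.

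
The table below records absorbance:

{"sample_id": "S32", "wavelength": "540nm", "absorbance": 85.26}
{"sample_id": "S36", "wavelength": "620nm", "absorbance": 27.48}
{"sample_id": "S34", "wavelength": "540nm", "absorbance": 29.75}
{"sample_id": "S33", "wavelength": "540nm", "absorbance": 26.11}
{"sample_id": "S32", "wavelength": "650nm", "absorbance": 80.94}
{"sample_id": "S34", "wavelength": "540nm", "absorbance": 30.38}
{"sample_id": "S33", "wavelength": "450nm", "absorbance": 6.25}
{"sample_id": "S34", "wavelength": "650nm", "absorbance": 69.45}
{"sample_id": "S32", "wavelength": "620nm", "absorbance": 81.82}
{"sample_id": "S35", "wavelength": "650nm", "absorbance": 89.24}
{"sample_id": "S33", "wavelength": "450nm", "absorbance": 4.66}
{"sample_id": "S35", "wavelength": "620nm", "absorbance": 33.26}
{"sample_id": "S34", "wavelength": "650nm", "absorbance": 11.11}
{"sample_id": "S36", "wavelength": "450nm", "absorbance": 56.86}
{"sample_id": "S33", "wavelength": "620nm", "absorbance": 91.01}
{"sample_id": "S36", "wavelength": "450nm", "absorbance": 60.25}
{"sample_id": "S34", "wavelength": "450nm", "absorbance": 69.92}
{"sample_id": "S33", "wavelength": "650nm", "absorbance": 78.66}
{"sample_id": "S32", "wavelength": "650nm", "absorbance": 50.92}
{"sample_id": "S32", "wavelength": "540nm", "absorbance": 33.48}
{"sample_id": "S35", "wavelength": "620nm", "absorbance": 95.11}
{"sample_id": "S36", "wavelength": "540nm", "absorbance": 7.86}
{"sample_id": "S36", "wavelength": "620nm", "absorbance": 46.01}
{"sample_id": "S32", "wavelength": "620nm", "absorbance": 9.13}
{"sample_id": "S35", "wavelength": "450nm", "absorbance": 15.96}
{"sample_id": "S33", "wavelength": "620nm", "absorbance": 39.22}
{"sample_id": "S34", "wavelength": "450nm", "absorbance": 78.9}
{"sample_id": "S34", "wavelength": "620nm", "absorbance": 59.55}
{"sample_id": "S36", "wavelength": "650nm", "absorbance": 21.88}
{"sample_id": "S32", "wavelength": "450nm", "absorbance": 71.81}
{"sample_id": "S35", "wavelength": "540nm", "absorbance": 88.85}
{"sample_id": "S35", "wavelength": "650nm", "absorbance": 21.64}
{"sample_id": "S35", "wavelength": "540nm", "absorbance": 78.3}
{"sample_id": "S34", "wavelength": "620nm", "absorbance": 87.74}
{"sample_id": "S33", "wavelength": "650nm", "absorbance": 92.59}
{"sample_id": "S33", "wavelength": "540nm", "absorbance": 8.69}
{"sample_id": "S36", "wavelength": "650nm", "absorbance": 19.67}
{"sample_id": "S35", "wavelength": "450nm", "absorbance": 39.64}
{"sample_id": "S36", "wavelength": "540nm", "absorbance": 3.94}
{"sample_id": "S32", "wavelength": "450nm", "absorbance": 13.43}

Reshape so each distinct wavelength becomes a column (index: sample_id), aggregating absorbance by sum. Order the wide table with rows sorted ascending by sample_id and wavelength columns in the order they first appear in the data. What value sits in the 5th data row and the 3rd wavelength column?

With rows sorted ascending by sample_id, row 5 is sample_id=S36. wavelength columns in first-appearance order: 540nm, 620nm, 650nm, 450nm; column 3 is 650nm.
Long rows with sample_id=S36, wavelength=650nm: 21.88 + 19.67 = 41.55.

41.55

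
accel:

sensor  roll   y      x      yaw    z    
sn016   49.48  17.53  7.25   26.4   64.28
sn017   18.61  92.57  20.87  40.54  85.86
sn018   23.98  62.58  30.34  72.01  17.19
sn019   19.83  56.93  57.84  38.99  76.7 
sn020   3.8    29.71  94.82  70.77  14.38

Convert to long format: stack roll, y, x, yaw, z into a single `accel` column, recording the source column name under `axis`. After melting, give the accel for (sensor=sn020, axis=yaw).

70.77

Unpivoting turns each (sensor, wide-column) pair into one long row.
The wide cell at row sn020, column yaw holds 70.77, so the long row (sn020, yaw) has accel=70.77.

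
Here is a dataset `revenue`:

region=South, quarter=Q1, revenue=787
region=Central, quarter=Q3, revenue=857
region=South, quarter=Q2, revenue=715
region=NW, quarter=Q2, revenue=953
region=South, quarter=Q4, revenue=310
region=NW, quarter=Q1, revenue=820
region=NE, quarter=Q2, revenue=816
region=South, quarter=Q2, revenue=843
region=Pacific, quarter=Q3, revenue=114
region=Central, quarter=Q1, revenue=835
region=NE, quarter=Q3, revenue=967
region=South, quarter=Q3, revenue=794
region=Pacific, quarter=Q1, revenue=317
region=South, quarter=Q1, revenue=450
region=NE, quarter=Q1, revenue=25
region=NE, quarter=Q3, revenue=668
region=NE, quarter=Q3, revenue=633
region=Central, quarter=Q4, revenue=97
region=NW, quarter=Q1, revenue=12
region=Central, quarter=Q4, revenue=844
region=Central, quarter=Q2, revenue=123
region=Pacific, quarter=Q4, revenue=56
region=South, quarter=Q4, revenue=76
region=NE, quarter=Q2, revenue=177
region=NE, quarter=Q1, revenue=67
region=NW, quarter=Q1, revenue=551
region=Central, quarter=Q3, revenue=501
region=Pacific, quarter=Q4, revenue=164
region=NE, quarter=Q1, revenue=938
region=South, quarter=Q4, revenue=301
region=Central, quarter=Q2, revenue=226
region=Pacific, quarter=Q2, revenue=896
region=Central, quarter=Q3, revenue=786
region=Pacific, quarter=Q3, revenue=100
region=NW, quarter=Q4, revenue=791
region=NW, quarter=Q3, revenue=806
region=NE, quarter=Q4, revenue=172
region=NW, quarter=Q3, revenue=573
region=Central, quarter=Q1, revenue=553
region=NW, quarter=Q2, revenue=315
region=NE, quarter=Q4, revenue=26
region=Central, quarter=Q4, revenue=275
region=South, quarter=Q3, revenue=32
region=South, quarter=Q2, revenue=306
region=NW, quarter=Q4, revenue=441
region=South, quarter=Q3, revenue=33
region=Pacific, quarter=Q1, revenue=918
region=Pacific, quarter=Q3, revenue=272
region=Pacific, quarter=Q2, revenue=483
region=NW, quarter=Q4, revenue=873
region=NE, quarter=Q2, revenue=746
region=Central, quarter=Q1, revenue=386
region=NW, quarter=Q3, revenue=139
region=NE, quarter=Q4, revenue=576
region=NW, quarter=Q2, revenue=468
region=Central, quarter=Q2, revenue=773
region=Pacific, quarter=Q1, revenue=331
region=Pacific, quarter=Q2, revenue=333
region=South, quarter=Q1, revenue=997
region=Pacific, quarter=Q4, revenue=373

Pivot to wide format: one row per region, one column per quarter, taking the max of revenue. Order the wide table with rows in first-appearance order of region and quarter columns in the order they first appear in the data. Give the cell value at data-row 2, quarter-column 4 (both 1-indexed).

844

With rows in first-appearance order of region, row 2 is region=Central. quarter columns in first-appearance order: Q1, Q3, Q2, Q4; column 4 is Q4.
Long rows with region=Central, quarter=Q4: max(97, 844, 275) = 844.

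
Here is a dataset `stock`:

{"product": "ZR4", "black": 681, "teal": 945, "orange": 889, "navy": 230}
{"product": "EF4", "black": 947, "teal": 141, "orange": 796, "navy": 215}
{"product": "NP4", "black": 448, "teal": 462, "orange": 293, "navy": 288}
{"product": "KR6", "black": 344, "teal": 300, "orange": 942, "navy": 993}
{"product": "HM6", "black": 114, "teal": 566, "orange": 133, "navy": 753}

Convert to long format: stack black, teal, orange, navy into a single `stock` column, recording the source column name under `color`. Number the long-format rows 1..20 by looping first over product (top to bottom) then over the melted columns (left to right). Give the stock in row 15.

20 rows total (5 × 4). Row 15: index ⌊(15-1)/4⌋ = 3 into product → KR6; (15-1) mod 4 = 2 into the melted columns → orange.
So row 15 is (KR6, orange, 942); stock = 942.

942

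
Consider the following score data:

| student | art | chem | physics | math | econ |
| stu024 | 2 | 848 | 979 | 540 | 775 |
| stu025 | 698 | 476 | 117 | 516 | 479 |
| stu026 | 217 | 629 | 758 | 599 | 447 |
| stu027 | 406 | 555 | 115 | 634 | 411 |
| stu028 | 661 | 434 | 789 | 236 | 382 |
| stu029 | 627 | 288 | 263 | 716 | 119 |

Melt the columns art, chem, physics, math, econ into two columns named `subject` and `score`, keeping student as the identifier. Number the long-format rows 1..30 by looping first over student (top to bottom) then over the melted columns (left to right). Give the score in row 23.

30 rows total (6 × 5). Row 23: index ⌊(23-1)/5⌋ = 4 into student → stu028; (23-1) mod 5 = 2 into the melted columns → physics.
So row 23 is (stu028, physics, 789); score = 789.

789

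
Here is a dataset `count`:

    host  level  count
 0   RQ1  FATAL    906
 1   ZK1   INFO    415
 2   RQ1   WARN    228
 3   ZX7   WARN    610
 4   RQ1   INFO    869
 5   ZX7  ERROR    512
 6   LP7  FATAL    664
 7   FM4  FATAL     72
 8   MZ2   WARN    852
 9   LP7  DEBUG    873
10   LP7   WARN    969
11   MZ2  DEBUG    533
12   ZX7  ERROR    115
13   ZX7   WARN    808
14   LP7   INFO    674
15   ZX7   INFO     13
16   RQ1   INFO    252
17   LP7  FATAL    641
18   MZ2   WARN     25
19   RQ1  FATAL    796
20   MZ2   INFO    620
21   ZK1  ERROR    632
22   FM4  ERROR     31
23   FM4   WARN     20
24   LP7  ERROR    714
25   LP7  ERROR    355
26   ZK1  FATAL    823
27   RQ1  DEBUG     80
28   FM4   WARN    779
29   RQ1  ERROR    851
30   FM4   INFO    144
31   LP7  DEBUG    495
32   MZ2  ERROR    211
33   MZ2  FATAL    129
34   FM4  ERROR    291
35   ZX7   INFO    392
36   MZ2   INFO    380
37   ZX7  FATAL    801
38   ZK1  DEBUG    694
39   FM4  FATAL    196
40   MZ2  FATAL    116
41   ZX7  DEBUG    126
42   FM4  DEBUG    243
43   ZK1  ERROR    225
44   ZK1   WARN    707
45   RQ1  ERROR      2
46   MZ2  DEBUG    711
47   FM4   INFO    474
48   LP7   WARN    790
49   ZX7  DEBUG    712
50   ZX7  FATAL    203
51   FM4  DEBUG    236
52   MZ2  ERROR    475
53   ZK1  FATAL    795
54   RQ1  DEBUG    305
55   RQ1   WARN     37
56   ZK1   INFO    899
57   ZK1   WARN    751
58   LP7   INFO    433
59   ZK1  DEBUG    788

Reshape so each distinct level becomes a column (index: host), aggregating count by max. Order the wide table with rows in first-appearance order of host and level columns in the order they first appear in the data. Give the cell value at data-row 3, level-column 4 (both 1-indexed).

With rows in first-appearance order of host, row 3 is host=ZX7. level columns in first-appearance order: FATAL, INFO, WARN, ERROR, DEBUG; column 4 is ERROR.
Long rows with host=ZX7, level=ERROR: max(512, 115) = 512.

512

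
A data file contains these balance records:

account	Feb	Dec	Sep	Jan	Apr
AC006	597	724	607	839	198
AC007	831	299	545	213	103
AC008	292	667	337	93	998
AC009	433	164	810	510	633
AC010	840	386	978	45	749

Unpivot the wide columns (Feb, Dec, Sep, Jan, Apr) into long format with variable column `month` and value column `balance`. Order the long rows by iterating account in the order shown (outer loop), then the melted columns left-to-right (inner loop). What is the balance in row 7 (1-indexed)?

25 rows total (5 × 5). Row 7: index ⌊(7-1)/5⌋ = 1 into account → AC007; (7-1) mod 5 = 1 into the melted columns → Dec.
So row 7 is (AC007, Dec, 299); balance = 299.

299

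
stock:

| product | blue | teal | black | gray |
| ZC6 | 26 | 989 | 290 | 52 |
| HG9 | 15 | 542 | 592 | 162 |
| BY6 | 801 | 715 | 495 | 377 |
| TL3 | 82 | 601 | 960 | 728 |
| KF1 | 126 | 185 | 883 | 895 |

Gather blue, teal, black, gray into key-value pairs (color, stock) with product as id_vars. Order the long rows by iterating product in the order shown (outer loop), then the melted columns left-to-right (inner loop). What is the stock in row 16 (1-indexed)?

20 rows total (5 × 4). Row 16: index ⌊(16-1)/4⌋ = 3 into product → TL3; (16-1) mod 4 = 3 into the melted columns → gray.
So row 16 is (TL3, gray, 728); stock = 728.

728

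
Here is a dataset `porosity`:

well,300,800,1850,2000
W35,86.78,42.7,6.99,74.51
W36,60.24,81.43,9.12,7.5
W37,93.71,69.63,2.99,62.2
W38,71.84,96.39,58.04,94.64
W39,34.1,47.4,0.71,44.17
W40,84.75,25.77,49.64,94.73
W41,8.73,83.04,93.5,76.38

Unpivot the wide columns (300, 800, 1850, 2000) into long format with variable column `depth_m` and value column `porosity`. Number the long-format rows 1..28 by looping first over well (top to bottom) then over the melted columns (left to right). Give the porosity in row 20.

44.17

28 rows total (7 × 4). Row 20: index ⌊(20-1)/4⌋ = 4 into well → W39; (20-1) mod 4 = 3 into the melted columns → 2000.
So row 20 is (W39, 2000, 44.17); porosity = 44.17.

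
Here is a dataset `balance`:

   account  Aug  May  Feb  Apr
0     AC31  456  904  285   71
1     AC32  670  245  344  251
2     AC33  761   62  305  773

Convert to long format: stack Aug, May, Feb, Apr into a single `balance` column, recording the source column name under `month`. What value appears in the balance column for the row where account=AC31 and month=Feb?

Unpivoting turns each (account, wide-column) pair into one long row.
The wide cell at row AC31, column Feb holds 285, so the long row (AC31, Feb) has balance=285.

285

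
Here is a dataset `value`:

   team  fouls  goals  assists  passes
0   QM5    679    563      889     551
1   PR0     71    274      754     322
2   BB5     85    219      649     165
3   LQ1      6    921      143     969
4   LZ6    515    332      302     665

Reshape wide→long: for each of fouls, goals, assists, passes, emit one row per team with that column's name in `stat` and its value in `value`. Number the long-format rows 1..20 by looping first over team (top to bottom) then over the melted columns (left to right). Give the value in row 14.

20 rows total (5 × 4). Row 14: index ⌊(14-1)/4⌋ = 3 into team → LQ1; (14-1) mod 4 = 1 into the melted columns → goals.
So row 14 is (LQ1, goals, 921); value = 921.

921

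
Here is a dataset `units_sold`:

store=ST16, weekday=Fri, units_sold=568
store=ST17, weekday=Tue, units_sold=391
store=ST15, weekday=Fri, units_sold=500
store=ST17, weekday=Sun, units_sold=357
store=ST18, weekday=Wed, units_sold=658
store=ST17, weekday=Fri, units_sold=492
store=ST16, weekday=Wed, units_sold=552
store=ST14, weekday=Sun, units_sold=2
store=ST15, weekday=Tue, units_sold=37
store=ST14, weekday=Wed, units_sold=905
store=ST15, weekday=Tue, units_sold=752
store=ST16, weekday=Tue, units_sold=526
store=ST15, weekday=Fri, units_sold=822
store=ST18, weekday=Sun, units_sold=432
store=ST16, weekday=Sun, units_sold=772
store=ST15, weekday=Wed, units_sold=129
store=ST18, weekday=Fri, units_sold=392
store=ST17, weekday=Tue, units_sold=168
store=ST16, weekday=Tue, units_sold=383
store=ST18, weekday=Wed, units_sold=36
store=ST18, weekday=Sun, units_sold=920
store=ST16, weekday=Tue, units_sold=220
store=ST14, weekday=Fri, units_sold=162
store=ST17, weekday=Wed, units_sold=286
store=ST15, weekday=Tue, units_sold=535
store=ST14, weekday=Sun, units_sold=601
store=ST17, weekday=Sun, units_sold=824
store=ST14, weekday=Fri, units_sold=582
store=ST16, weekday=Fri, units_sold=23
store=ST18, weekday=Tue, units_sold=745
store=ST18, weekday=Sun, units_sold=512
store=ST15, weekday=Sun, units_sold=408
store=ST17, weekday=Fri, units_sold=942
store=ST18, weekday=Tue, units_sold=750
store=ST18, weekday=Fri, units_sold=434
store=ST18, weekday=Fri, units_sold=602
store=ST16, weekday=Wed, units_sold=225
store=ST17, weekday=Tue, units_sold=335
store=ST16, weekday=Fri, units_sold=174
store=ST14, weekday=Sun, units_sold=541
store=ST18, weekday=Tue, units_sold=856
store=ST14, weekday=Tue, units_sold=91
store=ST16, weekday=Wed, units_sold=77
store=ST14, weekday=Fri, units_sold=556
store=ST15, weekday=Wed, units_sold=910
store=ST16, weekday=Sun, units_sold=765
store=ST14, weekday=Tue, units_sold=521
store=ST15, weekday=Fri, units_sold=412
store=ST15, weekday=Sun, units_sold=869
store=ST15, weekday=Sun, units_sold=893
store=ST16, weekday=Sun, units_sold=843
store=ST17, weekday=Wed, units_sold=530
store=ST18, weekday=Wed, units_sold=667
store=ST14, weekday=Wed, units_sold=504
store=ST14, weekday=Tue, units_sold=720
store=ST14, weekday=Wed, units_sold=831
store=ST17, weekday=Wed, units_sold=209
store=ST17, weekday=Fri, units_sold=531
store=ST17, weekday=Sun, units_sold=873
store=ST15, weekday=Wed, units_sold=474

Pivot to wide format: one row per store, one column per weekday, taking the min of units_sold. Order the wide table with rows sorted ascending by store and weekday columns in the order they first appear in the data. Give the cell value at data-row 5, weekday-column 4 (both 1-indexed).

With rows sorted ascending by store, row 5 is store=ST18. weekday columns in first-appearance order: Fri, Tue, Sun, Wed; column 4 is Wed.
Long rows with store=ST18, weekday=Wed: min(658, 36, 667) = 36.

36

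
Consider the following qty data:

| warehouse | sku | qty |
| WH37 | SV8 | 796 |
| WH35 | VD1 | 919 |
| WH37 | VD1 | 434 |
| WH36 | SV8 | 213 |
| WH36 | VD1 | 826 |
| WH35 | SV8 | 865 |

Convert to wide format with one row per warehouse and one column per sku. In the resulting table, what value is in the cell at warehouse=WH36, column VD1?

826

Wide layout: rows indexed by warehouse, columns are the 2 distinct sku values (SV8, VD1).
Cell (warehouse=WH36, sku=VD1) draws from the long row where warehouse=WH36 and sku=VD1, which has qty=826.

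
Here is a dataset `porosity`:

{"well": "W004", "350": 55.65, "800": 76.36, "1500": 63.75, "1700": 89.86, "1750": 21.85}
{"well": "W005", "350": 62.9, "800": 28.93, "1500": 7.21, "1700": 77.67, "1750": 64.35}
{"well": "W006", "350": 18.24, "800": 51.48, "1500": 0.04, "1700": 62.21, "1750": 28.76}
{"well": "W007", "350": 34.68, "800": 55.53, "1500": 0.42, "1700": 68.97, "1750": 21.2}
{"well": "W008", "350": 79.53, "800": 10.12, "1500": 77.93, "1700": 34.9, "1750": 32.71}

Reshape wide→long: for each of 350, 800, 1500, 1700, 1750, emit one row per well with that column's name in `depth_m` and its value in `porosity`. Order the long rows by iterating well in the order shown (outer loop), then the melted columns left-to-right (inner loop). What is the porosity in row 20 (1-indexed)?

25 rows total (5 × 5). Row 20: index ⌊(20-1)/5⌋ = 3 into well → W007; (20-1) mod 5 = 4 into the melted columns → 1750.
So row 20 is (W007, 1750, 21.2); porosity = 21.2.

21.2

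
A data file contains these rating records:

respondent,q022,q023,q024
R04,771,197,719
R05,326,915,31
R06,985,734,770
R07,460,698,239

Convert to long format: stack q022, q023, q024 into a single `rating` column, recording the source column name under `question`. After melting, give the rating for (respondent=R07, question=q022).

460

Unpivoting turns each (respondent, wide-column) pair into one long row.
The wide cell at row R07, column q022 holds 460, so the long row (R07, q022) has rating=460.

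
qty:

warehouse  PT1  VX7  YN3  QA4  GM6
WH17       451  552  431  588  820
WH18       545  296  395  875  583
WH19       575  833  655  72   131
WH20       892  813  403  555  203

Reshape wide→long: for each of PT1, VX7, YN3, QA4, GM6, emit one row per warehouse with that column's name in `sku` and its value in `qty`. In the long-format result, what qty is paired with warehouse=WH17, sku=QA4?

588

Unpivoting turns each (warehouse, wide-column) pair into one long row.
The wide cell at row WH17, column QA4 holds 588, so the long row (WH17, QA4) has qty=588.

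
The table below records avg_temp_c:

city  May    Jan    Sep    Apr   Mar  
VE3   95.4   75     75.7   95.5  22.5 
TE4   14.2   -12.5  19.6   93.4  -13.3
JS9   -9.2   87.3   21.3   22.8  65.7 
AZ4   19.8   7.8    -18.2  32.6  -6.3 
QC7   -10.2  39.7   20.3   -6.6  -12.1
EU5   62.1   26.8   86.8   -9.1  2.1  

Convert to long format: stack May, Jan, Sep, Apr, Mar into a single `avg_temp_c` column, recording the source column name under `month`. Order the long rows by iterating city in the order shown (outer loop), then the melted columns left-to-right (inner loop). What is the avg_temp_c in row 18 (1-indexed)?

-18.2

30 rows total (6 × 5). Row 18: index ⌊(18-1)/5⌋ = 3 into city → AZ4; (18-1) mod 5 = 2 into the melted columns → Sep.
So row 18 is (AZ4, Sep, -18.2); avg_temp_c = -18.2.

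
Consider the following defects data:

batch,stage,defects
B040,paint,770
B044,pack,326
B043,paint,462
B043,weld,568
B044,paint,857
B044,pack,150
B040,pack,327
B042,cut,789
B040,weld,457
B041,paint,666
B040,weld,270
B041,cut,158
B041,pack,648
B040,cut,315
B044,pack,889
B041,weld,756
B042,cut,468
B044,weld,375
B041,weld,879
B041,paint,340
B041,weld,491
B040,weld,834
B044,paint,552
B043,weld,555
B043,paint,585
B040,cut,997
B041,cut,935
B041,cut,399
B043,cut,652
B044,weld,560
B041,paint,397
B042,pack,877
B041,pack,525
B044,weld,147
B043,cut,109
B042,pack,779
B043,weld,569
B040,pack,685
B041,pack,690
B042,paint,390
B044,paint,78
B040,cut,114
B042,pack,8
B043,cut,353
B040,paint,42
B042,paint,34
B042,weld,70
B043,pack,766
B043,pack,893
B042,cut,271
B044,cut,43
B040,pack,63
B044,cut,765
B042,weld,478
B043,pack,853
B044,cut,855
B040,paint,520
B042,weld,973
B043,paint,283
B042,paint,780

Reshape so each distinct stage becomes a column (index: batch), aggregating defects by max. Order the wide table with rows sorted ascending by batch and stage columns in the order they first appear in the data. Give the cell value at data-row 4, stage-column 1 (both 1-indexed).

With rows sorted ascending by batch, row 4 is batch=B043. stage columns in first-appearance order: paint, pack, weld, cut; column 1 is paint.
Long rows with batch=B043, stage=paint: max(462, 585, 283) = 585.

585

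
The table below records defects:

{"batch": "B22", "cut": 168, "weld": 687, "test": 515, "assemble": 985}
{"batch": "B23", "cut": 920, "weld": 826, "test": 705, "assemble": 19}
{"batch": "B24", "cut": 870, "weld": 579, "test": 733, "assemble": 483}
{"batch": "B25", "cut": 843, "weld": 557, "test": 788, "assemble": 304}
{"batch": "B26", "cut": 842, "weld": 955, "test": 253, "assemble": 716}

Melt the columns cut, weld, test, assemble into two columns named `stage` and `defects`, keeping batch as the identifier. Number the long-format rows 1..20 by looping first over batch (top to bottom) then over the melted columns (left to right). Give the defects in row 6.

826

20 rows total (5 × 4). Row 6: index ⌊(6-1)/4⌋ = 1 into batch → B23; (6-1) mod 4 = 1 into the melted columns → weld.
So row 6 is (B23, weld, 826); defects = 826.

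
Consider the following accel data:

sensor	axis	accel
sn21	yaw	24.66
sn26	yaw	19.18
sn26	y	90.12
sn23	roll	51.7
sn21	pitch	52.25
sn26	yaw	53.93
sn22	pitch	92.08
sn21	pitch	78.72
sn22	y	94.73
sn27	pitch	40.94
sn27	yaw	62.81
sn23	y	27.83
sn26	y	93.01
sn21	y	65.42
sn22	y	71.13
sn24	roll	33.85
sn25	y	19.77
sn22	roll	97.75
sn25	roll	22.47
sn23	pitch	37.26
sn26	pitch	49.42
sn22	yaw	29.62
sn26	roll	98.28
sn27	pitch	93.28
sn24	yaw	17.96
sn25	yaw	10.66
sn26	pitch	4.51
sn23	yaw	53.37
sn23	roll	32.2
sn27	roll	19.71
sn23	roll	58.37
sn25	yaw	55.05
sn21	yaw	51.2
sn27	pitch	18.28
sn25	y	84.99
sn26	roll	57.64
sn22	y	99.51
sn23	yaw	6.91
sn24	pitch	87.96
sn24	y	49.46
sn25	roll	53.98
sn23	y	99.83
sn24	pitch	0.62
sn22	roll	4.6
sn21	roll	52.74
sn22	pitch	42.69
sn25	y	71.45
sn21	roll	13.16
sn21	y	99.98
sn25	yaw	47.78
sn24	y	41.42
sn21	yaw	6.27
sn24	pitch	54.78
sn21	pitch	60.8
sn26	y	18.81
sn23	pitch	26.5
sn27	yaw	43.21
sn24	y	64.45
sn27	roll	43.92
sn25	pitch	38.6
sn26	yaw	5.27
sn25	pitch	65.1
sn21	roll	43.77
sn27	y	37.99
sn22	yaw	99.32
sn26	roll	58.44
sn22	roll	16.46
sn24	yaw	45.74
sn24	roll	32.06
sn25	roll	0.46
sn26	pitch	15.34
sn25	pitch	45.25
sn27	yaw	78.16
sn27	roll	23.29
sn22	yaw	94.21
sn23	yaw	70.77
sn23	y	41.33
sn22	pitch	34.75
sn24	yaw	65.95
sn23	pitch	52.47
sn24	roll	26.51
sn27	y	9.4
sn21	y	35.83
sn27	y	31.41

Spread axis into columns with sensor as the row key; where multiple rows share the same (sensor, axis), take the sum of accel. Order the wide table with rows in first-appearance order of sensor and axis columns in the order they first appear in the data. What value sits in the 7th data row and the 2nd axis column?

With rows in first-appearance order of sensor, row 7 is sensor=sn25. axis columns in first-appearance order: yaw, y, roll, pitch; column 2 is y.
Long rows with sensor=sn25, axis=y: 19.77 + 84.99 + 71.45 = 176.21.

176.21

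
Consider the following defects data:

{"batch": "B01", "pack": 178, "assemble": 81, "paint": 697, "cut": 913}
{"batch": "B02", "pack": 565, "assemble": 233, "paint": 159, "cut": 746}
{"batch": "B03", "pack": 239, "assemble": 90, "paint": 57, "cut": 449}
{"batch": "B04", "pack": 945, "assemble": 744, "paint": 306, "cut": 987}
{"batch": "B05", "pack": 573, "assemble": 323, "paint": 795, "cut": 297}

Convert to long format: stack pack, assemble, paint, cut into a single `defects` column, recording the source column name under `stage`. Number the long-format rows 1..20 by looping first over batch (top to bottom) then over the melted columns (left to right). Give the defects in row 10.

90

20 rows total (5 × 4). Row 10: index ⌊(10-1)/4⌋ = 2 into batch → B03; (10-1) mod 4 = 1 into the melted columns → assemble.
So row 10 is (B03, assemble, 90); defects = 90.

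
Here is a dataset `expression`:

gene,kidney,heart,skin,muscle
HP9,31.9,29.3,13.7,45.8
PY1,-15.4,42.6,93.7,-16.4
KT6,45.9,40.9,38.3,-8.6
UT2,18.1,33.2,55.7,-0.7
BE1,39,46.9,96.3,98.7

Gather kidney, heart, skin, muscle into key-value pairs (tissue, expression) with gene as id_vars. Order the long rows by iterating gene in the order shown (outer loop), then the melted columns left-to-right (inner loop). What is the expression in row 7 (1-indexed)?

93.7

20 rows total (5 × 4). Row 7: index ⌊(7-1)/4⌋ = 1 into gene → PY1; (7-1) mod 4 = 2 into the melted columns → skin.
So row 7 is (PY1, skin, 93.7); expression = 93.7.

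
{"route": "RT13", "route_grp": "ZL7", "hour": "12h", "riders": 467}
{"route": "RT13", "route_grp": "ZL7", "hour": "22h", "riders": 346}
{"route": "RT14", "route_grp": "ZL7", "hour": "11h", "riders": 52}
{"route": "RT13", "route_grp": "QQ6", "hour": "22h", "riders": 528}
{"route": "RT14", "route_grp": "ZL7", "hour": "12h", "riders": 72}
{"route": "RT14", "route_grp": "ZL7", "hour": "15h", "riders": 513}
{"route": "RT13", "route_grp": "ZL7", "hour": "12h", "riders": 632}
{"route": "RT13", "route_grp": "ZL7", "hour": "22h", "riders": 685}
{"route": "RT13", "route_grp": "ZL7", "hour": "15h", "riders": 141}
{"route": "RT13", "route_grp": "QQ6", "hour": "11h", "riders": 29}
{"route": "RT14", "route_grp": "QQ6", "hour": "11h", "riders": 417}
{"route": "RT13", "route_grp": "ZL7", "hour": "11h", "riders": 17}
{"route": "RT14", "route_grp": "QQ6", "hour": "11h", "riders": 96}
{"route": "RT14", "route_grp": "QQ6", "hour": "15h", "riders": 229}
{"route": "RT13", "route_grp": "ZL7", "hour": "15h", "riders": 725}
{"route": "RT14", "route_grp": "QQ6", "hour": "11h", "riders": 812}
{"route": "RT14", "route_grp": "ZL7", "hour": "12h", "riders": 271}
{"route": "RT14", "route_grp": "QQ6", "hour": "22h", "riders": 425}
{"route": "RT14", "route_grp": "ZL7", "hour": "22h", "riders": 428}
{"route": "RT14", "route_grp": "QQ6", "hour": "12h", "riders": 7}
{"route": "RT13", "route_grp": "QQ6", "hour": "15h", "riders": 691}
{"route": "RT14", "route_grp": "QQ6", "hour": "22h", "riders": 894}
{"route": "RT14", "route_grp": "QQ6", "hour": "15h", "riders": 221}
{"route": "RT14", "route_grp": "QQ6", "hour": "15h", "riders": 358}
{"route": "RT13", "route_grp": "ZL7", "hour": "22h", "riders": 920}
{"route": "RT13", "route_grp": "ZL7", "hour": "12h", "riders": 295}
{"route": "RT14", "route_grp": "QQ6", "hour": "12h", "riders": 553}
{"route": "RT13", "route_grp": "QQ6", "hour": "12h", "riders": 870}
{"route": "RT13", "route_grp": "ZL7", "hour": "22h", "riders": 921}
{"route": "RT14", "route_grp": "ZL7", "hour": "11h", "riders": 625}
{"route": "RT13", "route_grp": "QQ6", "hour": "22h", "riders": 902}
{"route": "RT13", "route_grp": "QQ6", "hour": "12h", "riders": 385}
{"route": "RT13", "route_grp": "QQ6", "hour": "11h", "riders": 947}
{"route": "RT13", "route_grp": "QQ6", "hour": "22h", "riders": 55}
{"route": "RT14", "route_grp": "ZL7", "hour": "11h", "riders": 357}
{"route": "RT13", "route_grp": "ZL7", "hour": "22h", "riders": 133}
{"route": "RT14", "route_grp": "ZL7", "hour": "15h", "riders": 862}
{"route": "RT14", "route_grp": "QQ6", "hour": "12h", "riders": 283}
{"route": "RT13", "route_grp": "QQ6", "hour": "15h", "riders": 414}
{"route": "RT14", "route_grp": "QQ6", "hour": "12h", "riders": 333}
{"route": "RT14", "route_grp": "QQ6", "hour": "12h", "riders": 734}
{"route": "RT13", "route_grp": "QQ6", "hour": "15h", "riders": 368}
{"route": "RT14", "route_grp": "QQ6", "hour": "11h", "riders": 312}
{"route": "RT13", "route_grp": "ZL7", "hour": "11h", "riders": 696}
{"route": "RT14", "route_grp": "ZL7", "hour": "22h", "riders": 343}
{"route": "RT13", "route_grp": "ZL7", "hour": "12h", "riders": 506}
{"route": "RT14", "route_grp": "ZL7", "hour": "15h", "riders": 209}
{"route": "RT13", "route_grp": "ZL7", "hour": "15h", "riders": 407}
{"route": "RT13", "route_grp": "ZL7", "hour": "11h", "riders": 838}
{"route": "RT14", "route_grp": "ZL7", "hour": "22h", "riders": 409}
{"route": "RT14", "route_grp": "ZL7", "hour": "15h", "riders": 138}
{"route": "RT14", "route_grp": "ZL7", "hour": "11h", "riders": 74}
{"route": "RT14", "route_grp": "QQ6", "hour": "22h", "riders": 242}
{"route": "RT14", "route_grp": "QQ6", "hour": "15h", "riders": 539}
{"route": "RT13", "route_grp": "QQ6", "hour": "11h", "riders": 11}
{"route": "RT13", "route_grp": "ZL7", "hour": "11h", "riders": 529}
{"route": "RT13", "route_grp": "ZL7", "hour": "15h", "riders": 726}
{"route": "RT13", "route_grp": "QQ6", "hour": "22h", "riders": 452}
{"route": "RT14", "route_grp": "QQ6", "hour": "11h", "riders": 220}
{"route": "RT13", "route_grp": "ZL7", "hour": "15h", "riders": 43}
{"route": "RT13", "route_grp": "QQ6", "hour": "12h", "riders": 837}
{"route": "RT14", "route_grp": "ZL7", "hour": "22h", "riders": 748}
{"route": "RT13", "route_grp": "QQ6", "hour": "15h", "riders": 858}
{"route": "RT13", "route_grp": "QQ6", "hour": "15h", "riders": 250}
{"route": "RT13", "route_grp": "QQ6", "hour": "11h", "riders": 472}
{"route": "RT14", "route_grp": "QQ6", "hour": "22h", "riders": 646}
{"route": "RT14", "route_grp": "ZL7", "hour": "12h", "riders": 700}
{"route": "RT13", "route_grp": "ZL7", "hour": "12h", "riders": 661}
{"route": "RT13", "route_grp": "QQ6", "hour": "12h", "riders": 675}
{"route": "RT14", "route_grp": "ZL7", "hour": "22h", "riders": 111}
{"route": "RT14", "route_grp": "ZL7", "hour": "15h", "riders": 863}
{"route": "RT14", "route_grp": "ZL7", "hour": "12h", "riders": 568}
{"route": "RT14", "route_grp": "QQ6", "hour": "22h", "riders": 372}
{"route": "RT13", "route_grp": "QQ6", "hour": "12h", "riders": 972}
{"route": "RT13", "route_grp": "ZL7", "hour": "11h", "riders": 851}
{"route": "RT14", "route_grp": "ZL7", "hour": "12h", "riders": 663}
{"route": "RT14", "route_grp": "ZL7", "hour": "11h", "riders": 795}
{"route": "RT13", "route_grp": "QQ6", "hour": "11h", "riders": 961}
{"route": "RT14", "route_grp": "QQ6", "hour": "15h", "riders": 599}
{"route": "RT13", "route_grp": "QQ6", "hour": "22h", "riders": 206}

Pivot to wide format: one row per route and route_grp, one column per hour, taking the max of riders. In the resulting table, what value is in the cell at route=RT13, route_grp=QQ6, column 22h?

902

Rows with route=RT13, route_grp=QQ6 and hour=22h: riders values are 528, 902, 55, 452, 206.
max(528, 902, 55, 452, 206) = 902.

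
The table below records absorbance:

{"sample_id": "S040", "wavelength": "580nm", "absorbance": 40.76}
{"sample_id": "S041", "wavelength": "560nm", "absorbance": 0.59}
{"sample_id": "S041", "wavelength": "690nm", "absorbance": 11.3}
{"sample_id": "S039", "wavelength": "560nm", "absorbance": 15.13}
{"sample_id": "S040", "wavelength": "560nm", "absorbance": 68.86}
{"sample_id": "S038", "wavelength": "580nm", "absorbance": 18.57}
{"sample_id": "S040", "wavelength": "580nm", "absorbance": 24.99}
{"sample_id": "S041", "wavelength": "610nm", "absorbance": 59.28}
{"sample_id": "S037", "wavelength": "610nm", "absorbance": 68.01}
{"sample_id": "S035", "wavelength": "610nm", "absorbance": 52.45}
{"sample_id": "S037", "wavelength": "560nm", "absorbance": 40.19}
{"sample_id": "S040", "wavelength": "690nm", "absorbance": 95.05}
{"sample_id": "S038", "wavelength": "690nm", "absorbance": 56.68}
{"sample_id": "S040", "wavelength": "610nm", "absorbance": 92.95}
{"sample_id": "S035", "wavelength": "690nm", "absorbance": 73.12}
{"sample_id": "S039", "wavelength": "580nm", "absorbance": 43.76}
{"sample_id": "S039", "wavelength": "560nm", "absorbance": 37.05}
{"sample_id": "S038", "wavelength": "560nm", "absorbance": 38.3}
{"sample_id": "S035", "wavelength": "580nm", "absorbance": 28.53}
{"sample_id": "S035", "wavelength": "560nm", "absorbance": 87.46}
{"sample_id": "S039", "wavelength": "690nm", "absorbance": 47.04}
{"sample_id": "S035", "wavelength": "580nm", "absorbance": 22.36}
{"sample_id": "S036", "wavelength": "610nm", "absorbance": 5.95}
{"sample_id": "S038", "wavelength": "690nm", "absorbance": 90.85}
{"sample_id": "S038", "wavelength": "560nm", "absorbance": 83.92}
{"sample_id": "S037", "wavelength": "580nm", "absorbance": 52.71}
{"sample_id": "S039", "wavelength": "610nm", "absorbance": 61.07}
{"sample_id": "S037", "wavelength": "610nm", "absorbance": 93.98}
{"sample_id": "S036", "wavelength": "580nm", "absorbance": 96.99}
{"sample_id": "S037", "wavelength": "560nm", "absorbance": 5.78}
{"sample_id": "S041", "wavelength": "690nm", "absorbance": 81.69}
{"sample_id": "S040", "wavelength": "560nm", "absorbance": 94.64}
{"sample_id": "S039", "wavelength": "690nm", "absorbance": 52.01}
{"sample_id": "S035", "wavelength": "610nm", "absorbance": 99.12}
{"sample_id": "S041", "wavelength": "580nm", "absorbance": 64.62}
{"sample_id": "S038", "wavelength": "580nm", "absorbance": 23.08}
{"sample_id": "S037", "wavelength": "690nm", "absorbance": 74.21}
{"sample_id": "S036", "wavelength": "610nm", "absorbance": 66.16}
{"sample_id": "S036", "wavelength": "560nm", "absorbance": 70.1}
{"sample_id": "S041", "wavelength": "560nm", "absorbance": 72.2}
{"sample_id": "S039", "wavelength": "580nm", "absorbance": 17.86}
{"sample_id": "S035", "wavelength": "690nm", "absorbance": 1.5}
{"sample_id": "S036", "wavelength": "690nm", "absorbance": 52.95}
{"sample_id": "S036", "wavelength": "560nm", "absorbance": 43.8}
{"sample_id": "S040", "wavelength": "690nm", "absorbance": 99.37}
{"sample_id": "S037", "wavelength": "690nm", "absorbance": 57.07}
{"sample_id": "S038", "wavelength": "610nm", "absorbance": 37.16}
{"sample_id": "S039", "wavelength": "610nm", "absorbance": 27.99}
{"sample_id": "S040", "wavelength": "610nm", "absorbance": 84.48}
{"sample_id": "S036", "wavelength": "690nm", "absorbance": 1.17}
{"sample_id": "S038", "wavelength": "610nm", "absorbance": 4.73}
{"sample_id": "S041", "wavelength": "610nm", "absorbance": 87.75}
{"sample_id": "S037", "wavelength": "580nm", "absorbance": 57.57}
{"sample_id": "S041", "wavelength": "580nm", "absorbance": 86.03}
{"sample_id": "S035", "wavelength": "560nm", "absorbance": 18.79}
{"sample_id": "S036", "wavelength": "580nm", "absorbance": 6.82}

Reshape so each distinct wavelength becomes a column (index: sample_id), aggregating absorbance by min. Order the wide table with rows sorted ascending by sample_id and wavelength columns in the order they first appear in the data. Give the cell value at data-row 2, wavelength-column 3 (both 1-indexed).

With rows sorted ascending by sample_id, row 2 is sample_id=S036. wavelength columns in first-appearance order: 580nm, 560nm, 690nm, 610nm; column 3 is 690nm.
Long rows with sample_id=S036, wavelength=690nm: min(52.95, 1.17) = 1.17.

1.17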